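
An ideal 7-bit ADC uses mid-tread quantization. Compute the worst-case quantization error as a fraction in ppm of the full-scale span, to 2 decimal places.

3906.25 ppm

Rounding → worst-case error = ½ LSB = V_FS/2^8, so 1e+06/256 = 3906.25 ppm of full scale.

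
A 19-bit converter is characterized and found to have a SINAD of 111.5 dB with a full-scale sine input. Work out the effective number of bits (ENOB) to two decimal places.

18.23 bits

ENOB = (SINAD − 1.76) / 6.02 = (111.5 − 1.76)/6.02 = 18.229.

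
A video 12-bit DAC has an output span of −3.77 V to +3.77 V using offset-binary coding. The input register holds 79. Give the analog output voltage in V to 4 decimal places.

LSB = 7.54 V / 2^12 = 1.841 mV.
V_out = (−3.77) + 79 × 0.00184082 V = -3.62458 V.

-3.6246 V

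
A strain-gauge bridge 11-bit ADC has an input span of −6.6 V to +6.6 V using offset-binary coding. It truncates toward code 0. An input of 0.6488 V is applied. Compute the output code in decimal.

With 2048 levels over 13.2 V, one step is 6.445 mV.
Input sits at 1124.662 steps above V_low.
So the output code is 1124.

code 1124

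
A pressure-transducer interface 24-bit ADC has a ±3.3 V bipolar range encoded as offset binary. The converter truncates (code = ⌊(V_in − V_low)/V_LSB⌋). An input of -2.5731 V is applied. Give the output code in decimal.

code 1847781

With 16777216 levels over 6.6 V, one step is 0.39 µV.
(-2.5731 − (−3.3)) / 3.93391e-07 = 1847781.562 LSBs.
⌊·⌋(1847781.562) = 1847781.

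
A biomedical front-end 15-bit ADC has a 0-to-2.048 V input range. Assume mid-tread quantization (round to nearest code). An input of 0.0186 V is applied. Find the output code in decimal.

Full-scale span = 2.048 V; LSB = 2.048/2^15 = 62.50 µV.
(0.0186 − 0) / 6.25e-05 = 297.600 LSBs.
Round → code 298.

code 298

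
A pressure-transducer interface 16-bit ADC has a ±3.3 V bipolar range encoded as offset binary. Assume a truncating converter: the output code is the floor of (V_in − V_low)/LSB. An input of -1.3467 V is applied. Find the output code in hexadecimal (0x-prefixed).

Full-scale span = 6.6 V; LSB = 6.6/2^16 = 100.71 µV.
(V_in − V_low)/LSB = (-1.3467 − (−3.3)) / 0.000100708 = 19395.677.
⌊·⌋(19395.677) = 19395.
In hexadecimal (0x-prefixed): 0x4BC3.

code 0x4BC3 (decimal 19395)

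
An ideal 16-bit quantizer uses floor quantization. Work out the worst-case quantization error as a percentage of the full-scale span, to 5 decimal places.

Truncating → worst-case error = 1 LSB = V_FS/2^16, so 100/65536 = 0.00152588 % of full scale.

0.00153 %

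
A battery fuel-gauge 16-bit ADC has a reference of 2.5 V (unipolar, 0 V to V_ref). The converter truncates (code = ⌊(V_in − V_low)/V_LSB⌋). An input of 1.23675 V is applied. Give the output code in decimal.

code 32420

With 65536 levels over 2.5 V, one step is 38.15 µV.
(V_in − V_low)/LSB = (1.23675 − 0) / 3.8147e-05 = 32420.659.
Floor → code 32420.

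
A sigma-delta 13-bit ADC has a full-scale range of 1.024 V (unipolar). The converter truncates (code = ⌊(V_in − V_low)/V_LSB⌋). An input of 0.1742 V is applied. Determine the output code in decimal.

code 1393

Full-scale span = 1.024 V; LSB = 1.024/2^13 = 125.00 µV.
Input sits at 1393.600 steps above V_low.
Floor → code 1393.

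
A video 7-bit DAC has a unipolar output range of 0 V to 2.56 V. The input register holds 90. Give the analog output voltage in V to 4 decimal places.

LSB = 2.56 V / 2^7 = 20.000 mV.
V_out = 0 + 90 × 0.02 V = 1.8 V.

1.8000 V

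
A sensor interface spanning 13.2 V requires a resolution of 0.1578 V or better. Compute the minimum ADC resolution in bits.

Number of steps required ≥ 13.2 V / 0.1578 V = 83.65.
Need 2^N ≥ 83.65; 2^6 = 64, 2^7 = 128.
Minimum N = 7.

7 bits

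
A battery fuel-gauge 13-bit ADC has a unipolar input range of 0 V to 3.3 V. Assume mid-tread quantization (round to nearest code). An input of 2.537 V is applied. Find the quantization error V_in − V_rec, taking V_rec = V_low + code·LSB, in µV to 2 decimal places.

-36.13 µV

One LSB is 3.3 V / 8192 = 402.83 µV.
(V_in − V_low)/LSB = (2.537 − 0)/0.000402832 = 6297.9103 → code 6298 (round).
Code 6298 maps back to 0 + 6298×0.000402832 V = 2.5370361 V.
Error = 2.537 − 2.5370361 = -3.61328e-05 V = -36.13 µV.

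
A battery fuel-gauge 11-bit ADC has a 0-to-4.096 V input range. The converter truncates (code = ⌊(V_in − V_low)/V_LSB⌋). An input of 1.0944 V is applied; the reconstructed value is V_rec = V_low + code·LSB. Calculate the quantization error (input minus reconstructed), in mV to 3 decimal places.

0.400 mV

LSB = 4.096/2^11 = 2.000 mV.
Scaled input = 547.2000 LSBs, so code = 547.
Code 547 maps back to 0 + 547×0.002 V = 1.094 V.
Difference: 0.0004 V → 0.400 mV.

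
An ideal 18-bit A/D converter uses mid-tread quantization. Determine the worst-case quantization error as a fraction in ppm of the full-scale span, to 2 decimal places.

Rounding → worst-case error = ½ LSB = V_FS/2^19, so 1e+06/524288 = 1.90735 ppm of full scale.

1.91 ppm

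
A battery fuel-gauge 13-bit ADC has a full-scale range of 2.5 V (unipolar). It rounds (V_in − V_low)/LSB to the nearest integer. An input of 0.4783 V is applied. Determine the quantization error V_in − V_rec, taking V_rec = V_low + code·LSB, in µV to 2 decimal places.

89.55 µV

One LSB is 2.5 V / 8192 = 305.18 µV.
Scaled input = 1567.2934 LSBs, so code = 1567.
Code 1567 maps back to 0 + 1567×0.000305176 V = 0.47821045 V.
Error = 0.4783 − 0.47821045 = 8.95508e-05 V = 89.55 µV.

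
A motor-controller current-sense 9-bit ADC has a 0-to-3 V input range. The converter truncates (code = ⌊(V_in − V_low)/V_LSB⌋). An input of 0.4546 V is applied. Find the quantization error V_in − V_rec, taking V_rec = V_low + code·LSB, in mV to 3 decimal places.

3.428 mV

Step size: 3 V ÷ 2^9 = 5.859 mV.
Scaled input = 77.5851 LSBs, so code = 77.
V_rec = 0 + 77·0.00585938 = 0.45117188 V.
Error = 0.4546 − 0.45117188 = 0.00342813 V = 3.428 mV.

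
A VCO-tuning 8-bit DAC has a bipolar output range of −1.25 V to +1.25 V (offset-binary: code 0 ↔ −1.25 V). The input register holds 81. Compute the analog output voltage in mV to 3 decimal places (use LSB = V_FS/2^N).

LSB = 2.5 V / 2^8 = 9.766 mV.
V_out = (−1.25) + 81 × 0.00976562 V = -0.458984 V.
= -458.984 mV.

-458.984 mV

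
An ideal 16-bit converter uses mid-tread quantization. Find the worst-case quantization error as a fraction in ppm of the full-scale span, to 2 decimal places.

Rounding → worst-case error = ½ LSB = V_FS/2^17, so 1e+06/131072 = 7.62939 ppm of full scale.

7.63 ppm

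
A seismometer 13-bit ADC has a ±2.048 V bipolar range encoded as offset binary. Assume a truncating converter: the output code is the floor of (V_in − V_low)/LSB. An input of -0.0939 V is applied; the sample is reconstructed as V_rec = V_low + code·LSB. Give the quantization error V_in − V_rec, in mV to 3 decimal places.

Step size: 4.096 V ÷ 2^13 = 0.500 mV.
(V_in − V_low)/LSB = (-0.0939 − (−2.048))/0.0005 = 3908.2000 → code 3908 (floor).
Code 3908 maps back to (−2.048) + 3908×0.0005 V = -0.094 V.
V_in − V_rec = 0.0001 V = 0.100 mV.

0.100 mV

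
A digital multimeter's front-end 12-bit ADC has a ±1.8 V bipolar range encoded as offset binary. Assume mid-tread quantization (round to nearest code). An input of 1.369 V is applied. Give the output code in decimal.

Full-scale span = 3.6 V; LSB = 3.6/2^12 = 0.879 mV.
Input sits at 3605.618 steps above V_low.
round(3605.618) = 3606.

code 3606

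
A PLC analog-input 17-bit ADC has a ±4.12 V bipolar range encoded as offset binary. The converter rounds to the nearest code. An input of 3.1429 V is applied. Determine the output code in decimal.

code 115529

LSB = 8.24 V / 131072 = 62.87 µV.
Input sits at 115529.470 steps above V_low.
So the output code is 115529.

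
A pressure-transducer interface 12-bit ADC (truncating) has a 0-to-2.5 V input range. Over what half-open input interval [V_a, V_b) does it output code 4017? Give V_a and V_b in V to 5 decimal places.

[2.45178 V, 2.45239 V)

LSB = 2.5/2^12 = 0.610 mV.
V_a = V_low + 4017·LSB = 2.45178 V; V_b = V_low + 4018·LSB = 2.45239 V.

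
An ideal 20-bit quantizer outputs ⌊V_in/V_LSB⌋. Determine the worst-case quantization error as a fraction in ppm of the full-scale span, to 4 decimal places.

0.9537 ppm

Truncating → worst-case error = 1 LSB = V_FS/2^20, so 1e+06/1048576 = 0.953674 ppm of full scale.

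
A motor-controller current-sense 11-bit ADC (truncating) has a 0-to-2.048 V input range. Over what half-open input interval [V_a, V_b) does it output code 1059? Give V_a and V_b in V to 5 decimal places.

LSB = 2.048/2^11 = 1.000 mV.
V_a = V_low + 1059·LSB = 1.059 V; V_b = V_low + 1060·LSB = 1.06 V.

[1.05900 V, 1.06000 V)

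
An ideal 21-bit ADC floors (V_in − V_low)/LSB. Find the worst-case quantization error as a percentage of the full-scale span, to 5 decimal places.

Truncating → worst-case error = 1 LSB = V_FS/2^21, so 100/2097152 = 4.76837e-05 % of full scale.

0.00005 %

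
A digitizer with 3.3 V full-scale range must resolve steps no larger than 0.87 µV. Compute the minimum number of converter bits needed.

Number of steps required ≥ 3.3 V / 0.87 µV = 3793103.45.
Need 2^N ≥ 3793103.45; 2^21 = 2097152, 2^22 = 4194304.
Minimum N = 22.

22 bits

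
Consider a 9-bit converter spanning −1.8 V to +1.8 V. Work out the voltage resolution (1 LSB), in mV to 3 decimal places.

7.031 mV

Full-scale span = 3.6 V.
LSB = 3.6 / 2^9 = 3.6 / 512 = 0.00703125 V = 7.031 mV.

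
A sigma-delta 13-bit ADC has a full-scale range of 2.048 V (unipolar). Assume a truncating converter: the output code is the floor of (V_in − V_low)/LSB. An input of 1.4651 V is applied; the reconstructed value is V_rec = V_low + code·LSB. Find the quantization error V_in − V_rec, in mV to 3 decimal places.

0.100 mV

LSB = 2.048/2^13 = 250.00 µV.
(1.4651 − 0)/0.00025 = 5860.4000; ⌊·⌋ gives code 5860.
Reconstructed: 1.465 V.
Error = 1.4651 − 1.465 = 0.0001 V = 0.100 mV.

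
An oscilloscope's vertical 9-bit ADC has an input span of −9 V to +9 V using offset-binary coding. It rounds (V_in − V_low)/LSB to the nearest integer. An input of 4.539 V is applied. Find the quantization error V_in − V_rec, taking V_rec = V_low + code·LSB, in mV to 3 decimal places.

3.844 mV

Step size: 18 V ÷ 2^9 = 35.156 mV.
(V_in − V_low)/LSB = (4.539 − (−9))/0.0351562 = 385.1093 → code 385 (round).
Code 385 maps back to (−9) + 385×0.0351562 V = 4.5351562 V.
Error = 4.539 − 4.5351562 = 0.00384375 V = 3.844 mV.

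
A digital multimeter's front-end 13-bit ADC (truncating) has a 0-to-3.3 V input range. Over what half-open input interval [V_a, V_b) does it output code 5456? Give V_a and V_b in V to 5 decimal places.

[2.19785 V, 2.19825 V)

LSB = 3.3/2^13 = 402.83 µV.
V_a = V_low + 5456·LSB = 2.19785 V; V_b = V_low + 5457·LSB = 2.19825 V.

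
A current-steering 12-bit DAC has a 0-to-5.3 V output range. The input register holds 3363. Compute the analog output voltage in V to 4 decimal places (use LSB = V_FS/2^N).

LSB = 5.3 V / 2^12 = 1.294 mV.
V_out = 0 + 3363 × 0.00129395 V = 4.35154 V.

4.3515 V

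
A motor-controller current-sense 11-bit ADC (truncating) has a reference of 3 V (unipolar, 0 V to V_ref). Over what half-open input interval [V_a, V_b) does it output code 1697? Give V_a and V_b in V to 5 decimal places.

LSB = 3/2^11 = 1.465 mV.
V_a = V_low + 1697·LSB = 2.48584 V; V_b = V_low + 1698·LSB = 2.4873 V.

[2.48584 V, 2.48730 V)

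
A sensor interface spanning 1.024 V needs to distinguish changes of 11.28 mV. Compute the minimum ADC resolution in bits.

7 bits

Number of steps required ≥ 1.024 V / 11.28 mV = 90.78.
Need 2^N ≥ 90.78; 2^6 = 64, 2^7 = 128.
Minimum N = 7.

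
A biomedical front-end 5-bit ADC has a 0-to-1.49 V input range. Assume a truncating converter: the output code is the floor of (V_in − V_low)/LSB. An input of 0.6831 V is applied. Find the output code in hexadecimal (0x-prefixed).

LSB = 1.49 V / 32 = 46.562 mV.
Input sits at 14.671 steps above V_low.
So the output code is 14.
In hexadecimal (0x-prefixed): 0xE.

code 0xE (decimal 14)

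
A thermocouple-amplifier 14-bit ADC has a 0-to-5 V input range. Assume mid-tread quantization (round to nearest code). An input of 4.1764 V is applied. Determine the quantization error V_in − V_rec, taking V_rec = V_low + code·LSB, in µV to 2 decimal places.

69.43 µV

One LSB is 5 V / 16384 = 305.18 µV.
(4.1764 − 0)/0.000305176 = 13685.2275; round gives code 13685.
V_rec = 0 + 13685·0.000305176 = 4.1763306 V.
V_in − V_rec = 6.94336e-05 V = 69.43 µV.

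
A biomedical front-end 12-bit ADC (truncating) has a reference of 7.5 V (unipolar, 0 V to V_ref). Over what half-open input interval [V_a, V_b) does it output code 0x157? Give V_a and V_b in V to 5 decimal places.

[0.62805 V, 0.62988 V)

LSB = 7.5/2^12 = 1.831 mV.
Code 0x157 = 343 decimal.
V_a = V_low + 343·LSB = 0.628052 V; V_b = V_low + 344·LSB = 0.629883 V.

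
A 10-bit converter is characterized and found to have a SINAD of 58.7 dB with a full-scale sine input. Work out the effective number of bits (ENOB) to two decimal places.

9.46 bits

ENOB = (SINAD − 1.76) / 6.02 = (58.7 − 1.76)/6.02 = 9.458.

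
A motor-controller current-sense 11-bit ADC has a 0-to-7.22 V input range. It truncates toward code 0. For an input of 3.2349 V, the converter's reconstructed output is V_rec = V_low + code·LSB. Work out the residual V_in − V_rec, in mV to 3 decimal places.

One LSB is 7.22 V / 2048 = 3.525 mV.
Scaled input = 917.6004 LSBs, so code = 917.
V_rec = 0 + 917·0.00352539 = 3.2327832 V.
Difference: 0.0021168 V → 2.117 mV.

2.117 mV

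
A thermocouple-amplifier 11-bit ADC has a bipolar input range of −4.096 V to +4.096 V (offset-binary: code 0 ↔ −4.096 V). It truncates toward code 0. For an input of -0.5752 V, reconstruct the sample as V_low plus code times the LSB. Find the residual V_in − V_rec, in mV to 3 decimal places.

Step size: 8.192 V ÷ 2^11 = 4.000 mV.
(V_in − V_low)/LSB = (-0.5752 − (−4.096))/0.004 = 880.2000 → code 880 (floor).
V_rec = (−4.096) + 880·0.004 = -0.576 V.
Difference: 0.0008 V → 0.800 mV.

0.800 mV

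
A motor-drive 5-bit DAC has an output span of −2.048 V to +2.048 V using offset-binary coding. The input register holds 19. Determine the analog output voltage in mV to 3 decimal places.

384.000 mV

LSB = 4.096 V / 2^5 = 128.000 mV.
V_out = (−2.048) + 19 × 0.128 V = 0.384 V.
= 384.000 mV.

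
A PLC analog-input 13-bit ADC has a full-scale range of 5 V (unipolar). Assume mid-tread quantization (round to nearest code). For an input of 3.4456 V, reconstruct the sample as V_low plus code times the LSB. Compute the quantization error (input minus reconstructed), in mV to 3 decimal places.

0.165 mV

Step size: 5 V ÷ 2^13 = 0.610 mV.
(3.4456 − 0)/0.000610352 = 5645.2710; round gives code 5645.
Code 5645 maps back to 0 + 5645×0.000610352 V = 3.4454346 V.
V_in − V_rec = 0.00016543 V = 0.165 mV.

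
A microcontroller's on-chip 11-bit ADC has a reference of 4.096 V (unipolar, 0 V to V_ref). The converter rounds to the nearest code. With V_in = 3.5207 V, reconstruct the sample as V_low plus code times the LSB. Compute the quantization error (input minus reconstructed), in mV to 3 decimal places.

Step size: 4.096 V ÷ 2^11 = 2.000 mV.
Scaled input = 1760.3500 LSBs, so code = 1760.
Reconstructed: 3.52 V.
Difference: 0.0007 V → 0.700 mV.

0.700 mV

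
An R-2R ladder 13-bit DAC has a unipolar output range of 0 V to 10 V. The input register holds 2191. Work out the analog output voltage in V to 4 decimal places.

LSB = 10 V / 2^13 = 1.221 mV.
V_out = 0 + 2191 × 0.0012207 V = 2.67456 V.

2.6746 V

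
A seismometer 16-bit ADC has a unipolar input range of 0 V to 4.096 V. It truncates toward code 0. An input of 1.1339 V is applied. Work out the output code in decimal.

With 65536 levels over 4.096 V, one step is 62.50 µV.
(1.1339 − 0) / 6.25e-05 = 18142.400 LSBs.
Floor → code 18142.

code 18142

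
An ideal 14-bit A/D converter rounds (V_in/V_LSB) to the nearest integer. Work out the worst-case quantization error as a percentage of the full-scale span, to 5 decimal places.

0.00305 %

Rounding → worst-case error = ½ LSB = V_FS/2^15, so 100/32768 = 0.00305176 % of full scale.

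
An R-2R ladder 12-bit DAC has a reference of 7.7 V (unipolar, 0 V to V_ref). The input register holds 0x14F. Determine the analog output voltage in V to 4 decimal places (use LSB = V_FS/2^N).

LSB = 7.7 V / 2^12 = 1.880 mV.
Code 0x14F = 335 decimal.
V_out = 0 + 335 × 0.00187988 V = 0.629761 V.

0.6298 V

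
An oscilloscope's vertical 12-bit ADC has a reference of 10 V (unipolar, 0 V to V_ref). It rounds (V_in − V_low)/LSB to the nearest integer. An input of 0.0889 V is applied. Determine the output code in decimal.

code 36

Full-scale span = 10 V; LSB = 10/2^12 = 2.441 mV.
Input sits at 36.413 steps above V_low.
Round → code 36.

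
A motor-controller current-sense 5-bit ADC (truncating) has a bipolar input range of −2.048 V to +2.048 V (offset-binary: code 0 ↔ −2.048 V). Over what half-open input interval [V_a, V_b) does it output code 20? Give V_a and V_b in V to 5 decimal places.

LSB = 4.096/2^5 = 128.000 mV.
V_a = V_low + 20·LSB = 0.512 V; V_b = V_low + 21·LSB = 0.64 V.

[0.51200 V, 0.64000 V)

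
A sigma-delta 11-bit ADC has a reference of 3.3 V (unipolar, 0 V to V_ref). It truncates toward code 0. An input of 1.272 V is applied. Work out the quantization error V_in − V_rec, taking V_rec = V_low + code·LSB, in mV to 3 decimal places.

0.662 mV

Step size: 3.3 V ÷ 2^11 = 1.611 mV.
(V_in − V_low)/LSB = (1.272 − 0)/0.00161133 = 789.4109 → code 789 (floor).
V_rec = 0 + 789·0.00161133 = 1.2713379 V.
Difference: 0.000662109 V → 0.662 mV.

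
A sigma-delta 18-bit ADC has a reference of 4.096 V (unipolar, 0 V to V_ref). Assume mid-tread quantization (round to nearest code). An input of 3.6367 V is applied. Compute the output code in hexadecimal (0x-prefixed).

With 262144 levels over 4.096 V, one step is 15.62 µV.
(V_in − V_low)/LSB = (3.6367 − 0) / 1.5625e-05 = 232748.800.
round(232748.800) = 232749.
In hexadecimal (0x-prefixed): 0x38D2D.

code 0x38D2D (decimal 232749)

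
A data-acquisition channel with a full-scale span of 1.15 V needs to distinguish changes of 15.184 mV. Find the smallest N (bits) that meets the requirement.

Number of steps required ≥ 1.15 V / 15.184 mV = 75.74.
Need 2^N ≥ 75.74; 2^6 = 64, 2^7 = 128.
Minimum N = 7.

7 bits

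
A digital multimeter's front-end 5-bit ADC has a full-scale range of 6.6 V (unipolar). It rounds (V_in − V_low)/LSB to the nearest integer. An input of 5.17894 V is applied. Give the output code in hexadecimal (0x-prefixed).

With 32 levels over 6.6 V, one step is 206.250 mV.
(V_in − V_low)/LSB = (5.17894 − 0) / 0.20625 = 25.110.
So the output code is 25.
In hexadecimal (0x-prefixed): 0x19.

code 0x19 (decimal 25)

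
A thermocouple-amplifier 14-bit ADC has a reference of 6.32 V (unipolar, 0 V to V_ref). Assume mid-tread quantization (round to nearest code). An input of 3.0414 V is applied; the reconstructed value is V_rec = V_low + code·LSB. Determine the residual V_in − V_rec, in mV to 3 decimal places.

Step size: 6.32 V ÷ 2^14 = 385.74 µV.
(V_in − V_low)/LSB = (3.0414 − 0)/0.000385742 = 7884.5408 → code 7885 (round).
Code 7885 maps back to 0 + 7885×0.000385742 V = 3.0415771 V.
Error = 3.0414 − 3.0415771 = -0.000177148 V = -0.177 mV.

-0.177 mV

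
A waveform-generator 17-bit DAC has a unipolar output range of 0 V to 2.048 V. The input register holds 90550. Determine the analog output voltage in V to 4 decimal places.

LSB = 2.048 V / 2^17 = 15.62 µV.
V_out = 0 + 90550 × 1.5625e-05 V = 1.41484 V.

1.4148 V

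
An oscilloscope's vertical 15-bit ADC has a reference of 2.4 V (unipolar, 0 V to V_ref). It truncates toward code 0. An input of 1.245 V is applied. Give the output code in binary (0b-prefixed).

Full-scale span = 2.4 V; LSB = 2.4/2^15 = 73.24 µV.
(V_in − V_low)/LSB = (1.245 − 0) / 7.32422e-05 = 16998.400.
So the output code is 16998.
In binary (0b-prefixed): 0b100001001100110.

code 0b100001001100110 (decimal 16998)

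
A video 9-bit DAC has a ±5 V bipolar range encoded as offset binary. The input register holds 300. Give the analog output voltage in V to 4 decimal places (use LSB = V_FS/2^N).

LSB = 10 V / 2^9 = 19.531 mV.
V_out = (−5) + 300 × 0.0195312 V = 0.859375 V.

0.8594 V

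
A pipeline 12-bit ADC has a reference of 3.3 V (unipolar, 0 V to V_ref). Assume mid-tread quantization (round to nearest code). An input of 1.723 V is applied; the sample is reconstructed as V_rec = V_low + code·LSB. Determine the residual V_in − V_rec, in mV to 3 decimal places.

One LSB is 3.3 V / 4096 = 0.806 mV.
(1.723 − 0)/0.000805664 = 2138.6085; round gives code 2139.
Reconstructed: 1.7233154 V.
Difference: -0.00031543 V → -0.315 mV.

-0.315 mV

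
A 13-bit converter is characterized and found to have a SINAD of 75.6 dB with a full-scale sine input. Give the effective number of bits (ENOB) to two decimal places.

12.27 bits

ENOB = (SINAD − 1.76) / 6.02 = (75.6 − 1.76)/6.02 = 12.266.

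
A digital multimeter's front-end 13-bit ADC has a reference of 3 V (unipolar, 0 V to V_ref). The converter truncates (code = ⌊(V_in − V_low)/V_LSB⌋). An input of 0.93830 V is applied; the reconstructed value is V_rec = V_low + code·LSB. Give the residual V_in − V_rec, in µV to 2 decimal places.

67.58 µV

Step size: 3 V ÷ 2^13 = 366.21 µV.
(V_in − V_low)/LSB = (0.93830 − 0)/0.000366211 = 2562.1845 → code 2562 (floor).
V_rec = 0 + 2562·0.000366211 = 0.93823242 V.
Error = 0.93830 − 0.93823242 = 6.75781e-05 V = 67.58 µV.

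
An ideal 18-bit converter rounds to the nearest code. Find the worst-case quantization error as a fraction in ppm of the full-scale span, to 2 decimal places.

Rounding → worst-case error = ½ LSB = V_FS/2^19, so 1e+06/524288 = 1.90735 ppm of full scale.

1.91 ppm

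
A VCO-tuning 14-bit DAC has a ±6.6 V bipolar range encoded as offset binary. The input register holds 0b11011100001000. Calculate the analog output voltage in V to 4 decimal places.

LSB = 13.2 V / 2^14 = 0.806 mV.
Code 0b11011100001000 = 14088 decimal.
V_out = (−6.6) + 14088 × 0.000805664 V = 4.7502 V.

4.7502 V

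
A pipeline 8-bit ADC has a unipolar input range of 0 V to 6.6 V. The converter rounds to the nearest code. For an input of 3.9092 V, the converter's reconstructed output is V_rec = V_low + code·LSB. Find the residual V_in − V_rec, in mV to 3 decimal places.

-9.550 mV

Step size: 6.6 V ÷ 2^8 = 25.781 mV.
(V_in − V_low)/LSB = (3.9092 − 0)/0.0257812 = 151.6296 → code 152 (round).
V_rec = 0 + 152·0.0257812 = 3.91875 V.
Difference: -0.00955 V → -9.550 mV.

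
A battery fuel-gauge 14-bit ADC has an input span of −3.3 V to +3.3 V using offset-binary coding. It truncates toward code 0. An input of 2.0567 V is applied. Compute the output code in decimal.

code 13297

LSB = 6.6 V / 16384 = 402.83 µV.
(2.0567 − (−3.3)) / 0.000402832 = 13297.602 LSBs.
Floor → code 13297.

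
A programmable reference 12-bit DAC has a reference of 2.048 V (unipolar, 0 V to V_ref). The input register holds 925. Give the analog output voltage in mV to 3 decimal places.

LSB = 2.048 V / 2^12 = 0.500 mV.
V_out = 0 + 925 × 0.0005 V = 0.4625 V.
= 462.500 mV.

462.500 mV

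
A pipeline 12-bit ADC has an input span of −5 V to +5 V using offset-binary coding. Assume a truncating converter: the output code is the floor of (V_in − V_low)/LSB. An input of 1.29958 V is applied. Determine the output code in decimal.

Full-scale span = 10 V; LSB = 10/2^12 = 2.441 mV.
Input sits at 2580.308 steps above V_low.
So the output code is 2580.

code 2580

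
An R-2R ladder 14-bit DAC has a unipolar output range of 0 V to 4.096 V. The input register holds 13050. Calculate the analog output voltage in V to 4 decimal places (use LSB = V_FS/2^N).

3.2625 V

LSB = 4.096 V / 2^14 = 250.00 µV.
V_out = 0 + 13050 × 0.00025 V = 3.2625 V.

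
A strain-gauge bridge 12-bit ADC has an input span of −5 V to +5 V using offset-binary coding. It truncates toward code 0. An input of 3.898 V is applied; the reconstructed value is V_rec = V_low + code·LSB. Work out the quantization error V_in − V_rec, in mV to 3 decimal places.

1.516 mV

One LSB is 10 V / 4096 = 2.441 mV.
(V_in − V_low)/LSB = (3.898 − (−5))/0.00244141 = 3644.6208 → code 3644 (floor).
V_rec = (−5) + 3644·0.00244141 = 3.8964844 V.
V_in − V_rec = 0.00151563 V = 1.516 mV.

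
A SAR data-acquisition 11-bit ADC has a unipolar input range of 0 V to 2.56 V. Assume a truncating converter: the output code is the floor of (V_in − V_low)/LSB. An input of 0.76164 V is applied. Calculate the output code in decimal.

Full-scale span = 2.56 V; LSB = 2.56/2^11 = 1.250 mV.
(V_in − V_low)/LSB = (0.76164 − 0) / 0.00125 = 609.312.
Floor → code 609.

code 609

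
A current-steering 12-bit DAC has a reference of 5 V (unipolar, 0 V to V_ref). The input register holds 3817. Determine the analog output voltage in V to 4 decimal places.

4.6594 V

LSB = 5 V / 2^12 = 1.221 mV.
V_out = 0 + 3817 × 0.0012207 V = 4.65942 V.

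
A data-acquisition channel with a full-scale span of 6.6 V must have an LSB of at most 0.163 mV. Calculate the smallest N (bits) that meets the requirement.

Number of steps required ≥ 6.6 V / 0.163 mV = 40490.80.
Need 2^N ≥ 40490.80; 2^15 = 32768, 2^16 = 65536.
Minimum N = 16.

16 bits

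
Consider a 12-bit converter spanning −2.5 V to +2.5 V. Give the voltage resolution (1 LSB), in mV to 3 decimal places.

1.221 mV

Full-scale span = 5 V.
LSB = 5 / 2^12 = 5 / 4096 = 0.0012207 V = 1.221 mV.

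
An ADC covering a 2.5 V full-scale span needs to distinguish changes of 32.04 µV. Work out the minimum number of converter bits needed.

Number of steps required ≥ 2.5 V / 32.04 µV = 78027.47.
Need 2^N ≥ 78027.47; 2^16 = 65536, 2^17 = 131072.
Minimum N = 17.

17 bits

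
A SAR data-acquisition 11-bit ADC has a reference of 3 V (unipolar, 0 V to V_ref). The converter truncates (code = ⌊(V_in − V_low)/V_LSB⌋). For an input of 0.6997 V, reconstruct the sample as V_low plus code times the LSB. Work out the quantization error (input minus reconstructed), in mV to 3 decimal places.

0.970 mV

LSB = 3/2^11 = 1.465 mV.
(0.6997 − 0)/0.00146484 = 477.6619; ⌊·⌋ gives code 477.
V_rec = 0 + 477·0.00146484 = 0.69873047 V.
Difference: 0.000969531 V → 0.970 mV.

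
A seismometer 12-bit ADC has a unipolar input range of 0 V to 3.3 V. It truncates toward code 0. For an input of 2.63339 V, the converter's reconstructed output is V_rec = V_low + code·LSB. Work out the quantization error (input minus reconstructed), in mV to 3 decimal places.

One LSB is 3.3 V / 4096 = 0.806 mV.
(2.63339 − 0)/0.000805664 = 3268.5956; ⌊·⌋ gives code 3268.
Code 3268 maps back to 0 + 3268×0.000805664 V = 2.6329102 V.
Error = 2.63339 − 2.6329102 = 0.000479844 V = 0.480 mV.

0.480 mV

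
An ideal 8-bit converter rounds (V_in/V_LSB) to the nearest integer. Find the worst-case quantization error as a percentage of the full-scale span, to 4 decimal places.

Rounding → worst-case error = ½ LSB = V_FS/2^9, so 100/512 = 0.195312 % of full scale.

0.1953 %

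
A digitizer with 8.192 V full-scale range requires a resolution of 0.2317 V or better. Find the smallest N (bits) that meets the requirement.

Number of steps required ≥ 8.192 V / 0.2317 V = 35.36.
Need 2^N ≥ 35.36; 2^5 = 32, 2^6 = 64.
Minimum N = 6.

6 bits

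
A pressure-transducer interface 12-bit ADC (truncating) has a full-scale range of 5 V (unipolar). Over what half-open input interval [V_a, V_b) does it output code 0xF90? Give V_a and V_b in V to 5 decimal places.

[4.86328 V, 4.86450 V)

LSB = 5/2^12 = 1.221 mV.
Code 0xF90 = 3984 decimal.
V_a = V_low + 3984·LSB = 4.86328 V; V_b = V_low + 3985·LSB = 4.8645 V.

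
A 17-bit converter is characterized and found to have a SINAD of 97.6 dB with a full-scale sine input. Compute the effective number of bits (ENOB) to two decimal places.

15.92 bits

ENOB = (SINAD − 1.76) / 6.02 = (97.6 − 1.76)/6.02 = 15.920.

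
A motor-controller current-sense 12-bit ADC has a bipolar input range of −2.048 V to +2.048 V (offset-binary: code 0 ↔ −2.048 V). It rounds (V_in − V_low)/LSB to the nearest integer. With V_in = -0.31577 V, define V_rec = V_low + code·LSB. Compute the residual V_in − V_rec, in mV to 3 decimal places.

LSB = 4.096/2^12 = 1.000 mV.
(-0.31577 − (−2.048))/0.001 = 1732.2300; round gives code 1732.
V_rec = (−2.048) + 1732·0.001 = -0.316 V.
Error = -0.31577 − (−0.316) = 0.00023 V = 0.230 mV.

0.230 mV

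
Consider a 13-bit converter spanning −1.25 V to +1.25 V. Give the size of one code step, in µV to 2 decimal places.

305.18 µV

Full-scale span = 2.5 V.
LSB = 2.5 / 2^13 = 2.5 / 8192 = 0.000305176 V = 305.18 µV.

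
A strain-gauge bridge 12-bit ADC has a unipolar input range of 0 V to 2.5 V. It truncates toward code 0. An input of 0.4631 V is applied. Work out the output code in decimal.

code 758

Full-scale span = 2.5 V; LSB = 2.5/2^12 = 0.610 mV.
Input sits at 758.743 steps above V_low.
⌊·⌋(758.743) = 758.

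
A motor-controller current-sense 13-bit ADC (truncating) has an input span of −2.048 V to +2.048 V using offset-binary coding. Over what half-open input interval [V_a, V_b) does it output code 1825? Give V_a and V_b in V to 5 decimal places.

[-1.13550 V, -1.13500 V)

LSB = 4.096/2^13 = 0.500 mV.
V_a = V_low + 1825·LSB = -1.1355 V; V_b = V_low + 1826·LSB = -1.135 V.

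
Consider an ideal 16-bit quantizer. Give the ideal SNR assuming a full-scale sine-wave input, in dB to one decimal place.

SNR ≈ 6.02·N + 1.76 dB = 6.02·16 + 1.76 = 98.08 dB.

98.1 dB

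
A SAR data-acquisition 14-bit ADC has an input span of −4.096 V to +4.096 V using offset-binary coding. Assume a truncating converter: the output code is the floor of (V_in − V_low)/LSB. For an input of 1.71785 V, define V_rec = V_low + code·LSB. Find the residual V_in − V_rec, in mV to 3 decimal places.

0.350 mV

Step size: 8.192 V ÷ 2^14 = 0.500 mV.
(1.71785 − (−4.096))/0.0005 = 11627.7000; ⌊·⌋ gives code 11627.
Code 11627 maps back to (−4.096) + 11627×0.0005 V = 1.7175 V.
Difference: 0.00035 V → 0.350 mV.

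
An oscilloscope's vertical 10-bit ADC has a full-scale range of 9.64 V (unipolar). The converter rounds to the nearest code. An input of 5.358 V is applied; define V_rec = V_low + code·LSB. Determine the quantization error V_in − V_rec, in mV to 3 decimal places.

1.398 mV

One LSB is 9.64 V / 1024 = 9.414 mV.
Scaled input = 569.1485 LSBs, so code = 569.
Code 569 maps back to 0 + 569×0.00941406 V = 5.3566016 V.
Error = 5.358 − 5.3566016 = 0.00139844 V = 1.398 mV.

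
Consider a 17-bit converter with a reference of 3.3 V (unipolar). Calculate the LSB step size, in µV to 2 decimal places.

25.18 µV

Full-scale span = 3.3 V.
LSB = 3.3 / 2^17 = 3.3 / 131072 = 2.5177e-05 V = 25.18 µV.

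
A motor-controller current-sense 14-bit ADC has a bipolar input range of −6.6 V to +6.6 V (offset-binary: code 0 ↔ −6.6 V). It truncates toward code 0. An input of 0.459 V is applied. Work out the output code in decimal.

code 8761

LSB = 13.2 V / 16384 = 0.806 mV.
(0.459 − (−6.6)) / 0.000805664 = 8761.716 LSBs.
⌊·⌋(8761.716) = 8761.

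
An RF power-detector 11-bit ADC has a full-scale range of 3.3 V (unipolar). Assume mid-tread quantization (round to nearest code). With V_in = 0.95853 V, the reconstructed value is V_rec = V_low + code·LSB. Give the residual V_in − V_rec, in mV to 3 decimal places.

Step size: 3.3 V ÷ 2^11 = 1.611 mV.
(0.95853 − 0)/0.00161133 = 594.8695; round gives code 595.
Reconstructed: 0.95874023 V.
Difference: -0.000210234 V → -0.210 mV.

-0.210 mV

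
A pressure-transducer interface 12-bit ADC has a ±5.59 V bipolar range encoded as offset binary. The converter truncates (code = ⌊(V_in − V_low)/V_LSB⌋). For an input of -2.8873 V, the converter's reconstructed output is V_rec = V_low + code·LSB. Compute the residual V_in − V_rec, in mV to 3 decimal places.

0.503 mV

LSB = 11.18/2^12 = 2.729 mV.
Scaled input = 990.1842 LSBs, so code = 990.
Reconstructed: -2.8878027 V.
Difference: 0.000502734 V → 0.503 mV.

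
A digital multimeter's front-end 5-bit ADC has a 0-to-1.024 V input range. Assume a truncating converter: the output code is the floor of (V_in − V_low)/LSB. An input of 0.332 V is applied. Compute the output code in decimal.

Full-scale span = 1.024 V; LSB = 1.024/2^5 = 32.000 mV.
(V_in − V_low)/LSB = (0.332 − 0) / 0.032 = 10.375.
⌊·⌋(10.375) = 10.

code 10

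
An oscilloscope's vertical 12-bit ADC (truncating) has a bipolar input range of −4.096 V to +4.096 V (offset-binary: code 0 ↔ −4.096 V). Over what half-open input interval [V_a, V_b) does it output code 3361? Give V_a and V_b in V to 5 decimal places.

[2.62600 V, 2.62800 V)

LSB = 8.192/2^12 = 2.000 mV.
V_a = V_low + 3361·LSB = 2.626 V; V_b = V_low + 3362·LSB = 2.628 V.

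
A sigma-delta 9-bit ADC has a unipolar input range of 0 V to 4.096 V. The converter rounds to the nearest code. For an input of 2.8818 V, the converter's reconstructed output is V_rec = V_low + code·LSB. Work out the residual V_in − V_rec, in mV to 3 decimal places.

1.800 mV

Step size: 4.096 V ÷ 2^9 = 8.000 mV.
(V_in − V_low)/LSB = (2.8818 − 0)/0.008 = 360.2250 → code 360 (round).
Reconstructed: 2.88 V.
Error = 2.8818 − 2.88 = 0.0018 V = 1.800 mV.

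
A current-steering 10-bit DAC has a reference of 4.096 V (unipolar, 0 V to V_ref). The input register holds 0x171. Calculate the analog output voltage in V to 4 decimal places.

1.4760 V

LSB = 4.096 V / 2^10 = 4.000 mV.
Code 0x171 = 369 decimal.
V_out = 0 + 369 × 0.004 V = 1.476 V.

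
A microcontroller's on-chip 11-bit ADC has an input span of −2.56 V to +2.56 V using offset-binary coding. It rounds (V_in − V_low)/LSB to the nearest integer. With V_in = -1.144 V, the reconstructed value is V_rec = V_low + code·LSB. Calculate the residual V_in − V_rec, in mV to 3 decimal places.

One LSB is 5.12 V / 2048 = 2.500 mV.
Scaled input = 566.4000 LSBs, so code = 566.
Reconstructed: -1.145 V.
Difference: 0.001 V → 1.000 mV.

1.000 mV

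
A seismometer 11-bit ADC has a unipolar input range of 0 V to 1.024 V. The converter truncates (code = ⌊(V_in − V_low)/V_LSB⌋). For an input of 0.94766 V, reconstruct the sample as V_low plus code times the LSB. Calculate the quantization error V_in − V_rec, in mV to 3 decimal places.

0.160 mV

Step size: 1.024 V ÷ 2^11 = 0.500 mV.
(0.94766 − 0)/0.0005 = 1895.3200; ⌊·⌋ gives code 1895.
Code 1895 maps back to 0 + 1895×0.0005 V = 0.9475 V.
Error = 0.94766 − 0.9475 = 0.00016 V = 0.160 mV.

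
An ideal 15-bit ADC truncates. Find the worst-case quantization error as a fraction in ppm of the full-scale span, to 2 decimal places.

30.52 ppm

Truncating → worst-case error = 1 LSB = V_FS/2^15, so 1e+06/32768 = 30.5176 ppm of full scale.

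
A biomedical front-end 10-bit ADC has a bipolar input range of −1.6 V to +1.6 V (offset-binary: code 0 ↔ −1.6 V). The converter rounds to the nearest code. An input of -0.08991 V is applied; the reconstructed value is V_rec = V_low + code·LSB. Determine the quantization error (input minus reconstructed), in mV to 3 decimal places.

0.715 mV

LSB = 3.2/2^10 = 3.125 mV.
(-0.08991 − (−1.6))/0.003125 = 483.2288; round gives code 483.
V_rec = (−1.6) + 483·0.003125 = -0.090625 V.
V_in − V_rec = 0.000715 V = 0.715 mV.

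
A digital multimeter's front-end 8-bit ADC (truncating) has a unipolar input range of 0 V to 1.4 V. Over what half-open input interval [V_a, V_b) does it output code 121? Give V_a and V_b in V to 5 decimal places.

LSB = 1.4/2^8 = 5.469 mV.
V_a = V_low + 121·LSB = 0.661719 V; V_b = V_low + 122·LSB = 0.667188 V.

[0.66172 V, 0.66719 V)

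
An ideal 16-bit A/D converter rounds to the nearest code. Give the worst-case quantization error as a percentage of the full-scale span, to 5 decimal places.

Rounding → worst-case error = ½ LSB = V_FS/2^17, so 100/131072 = 0.000762939 % of full scale.

0.00076 %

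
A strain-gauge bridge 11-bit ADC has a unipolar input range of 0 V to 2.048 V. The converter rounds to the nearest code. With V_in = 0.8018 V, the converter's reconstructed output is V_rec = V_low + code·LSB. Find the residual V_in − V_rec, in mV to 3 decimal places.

-0.200 mV

One LSB is 2.048 V / 2048 = 1.000 mV.
(V_in − V_low)/LSB = (0.8018 − 0)/0.001 = 801.8000 → code 802 (round).
V_rec = 0 + 802·0.001 = 0.802 V.
V_in − V_rec = -0.0002 V = -0.200 mV.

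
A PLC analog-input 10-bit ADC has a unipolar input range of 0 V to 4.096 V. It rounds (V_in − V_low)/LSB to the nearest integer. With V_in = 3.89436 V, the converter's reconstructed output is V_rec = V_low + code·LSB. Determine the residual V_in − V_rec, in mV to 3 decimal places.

-1.640 mV

Step size: 4.096 V ÷ 2^10 = 4.000 mV.
(3.89436 − 0)/0.004 = 973.5900; round gives code 974.
V_rec = 0 + 974·0.004 = 3.896 V.
V_in − V_rec = -0.00164 V = -1.640 mV.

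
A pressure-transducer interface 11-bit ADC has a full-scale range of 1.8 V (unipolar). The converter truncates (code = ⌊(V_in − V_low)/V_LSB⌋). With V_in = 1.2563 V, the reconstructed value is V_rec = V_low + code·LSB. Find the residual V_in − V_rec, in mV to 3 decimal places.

0.343 mV

LSB = 1.8/2^11 = 0.879 mV.
(V_in − V_low)/LSB = (1.2563 − 0)/0.000878906 = 1429.3902 → code 1429 (floor).
Reconstructed: 1.255957 V.
Error = 1.2563 − 1.255957 = 0.000342969 V = 0.343 mV.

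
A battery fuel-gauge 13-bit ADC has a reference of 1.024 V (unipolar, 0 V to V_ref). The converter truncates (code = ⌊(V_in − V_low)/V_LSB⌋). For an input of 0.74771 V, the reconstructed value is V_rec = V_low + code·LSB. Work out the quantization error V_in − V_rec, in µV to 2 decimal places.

85.00 µV

LSB = 1.024/2^13 = 125.00 µV.
(0.74771 − 0)/0.000125 = 5981.6800; ⌊·⌋ gives code 5981.
Code 5981 maps back to 0 + 5981×0.000125 V = 0.747625 V.
V_in − V_rec = 8.5e-05 V = 85.00 µV.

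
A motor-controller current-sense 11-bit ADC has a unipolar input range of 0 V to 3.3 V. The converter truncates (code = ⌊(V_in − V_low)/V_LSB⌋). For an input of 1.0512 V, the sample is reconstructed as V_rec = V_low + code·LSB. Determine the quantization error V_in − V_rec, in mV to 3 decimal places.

Step size: 3.3 V ÷ 2^11 = 1.611 mV.
(V_in − V_low)/LSB = (1.0512 − 0)/0.00161133 = 652.3811 → code 652 (floor).
Code 652 maps back to 0 + 652×0.00161133 V = 1.0505859 V.
Difference: 0.000614063 V → 0.614 mV.

0.614 mV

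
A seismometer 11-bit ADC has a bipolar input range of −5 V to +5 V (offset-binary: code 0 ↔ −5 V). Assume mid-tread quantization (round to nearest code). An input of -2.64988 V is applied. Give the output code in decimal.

With 2048 levels over 10 V, one step is 4.883 mV.
(V_in − V_low)/LSB = (-2.64988 − (−5)) / 0.00488281 = 481.305.
round(481.305) = 481.

code 481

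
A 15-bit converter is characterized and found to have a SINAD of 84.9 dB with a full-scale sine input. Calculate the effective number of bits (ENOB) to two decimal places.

13.81 bits

ENOB = (SINAD − 1.76) / 6.02 = (84.9 − 1.76)/6.02 = 13.811.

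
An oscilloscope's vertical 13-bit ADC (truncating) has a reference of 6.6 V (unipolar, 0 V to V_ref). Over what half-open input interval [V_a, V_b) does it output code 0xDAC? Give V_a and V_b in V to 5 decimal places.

LSB = 6.6/2^13 = 0.806 mV.
Code 0xDAC = 3500 decimal.
V_a = V_low + 3500·LSB = 2.81982 V; V_b = V_low + 3501·LSB = 2.82063 V.

[2.81982 V, 2.82063 V)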